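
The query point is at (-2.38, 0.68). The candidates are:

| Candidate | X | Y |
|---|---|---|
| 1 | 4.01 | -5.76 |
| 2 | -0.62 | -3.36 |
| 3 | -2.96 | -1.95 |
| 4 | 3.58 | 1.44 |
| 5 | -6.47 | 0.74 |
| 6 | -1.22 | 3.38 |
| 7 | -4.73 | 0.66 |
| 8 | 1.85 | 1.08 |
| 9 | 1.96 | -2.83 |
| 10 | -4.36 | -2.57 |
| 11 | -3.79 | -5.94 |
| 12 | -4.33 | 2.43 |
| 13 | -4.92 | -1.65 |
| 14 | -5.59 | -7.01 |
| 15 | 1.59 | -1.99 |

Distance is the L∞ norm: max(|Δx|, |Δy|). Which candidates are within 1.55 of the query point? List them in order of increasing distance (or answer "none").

none

Distances from (-2.38, 0.68):
1: max(|6.39|, |-6.44|) = 6.44
2: max(|1.76|, |-4.04|) = 4.04
3: max(|-0.58|, |-2.63|) = 2.63
4: max(|5.96|, |0.76|) = 5.96
5: max(|-4.09|, |0.06|) = 4.09
6: max(|1.16|, |2.70|) = 2.70
7: max(|-2.35|, |-0.02|) = 2.35
8: max(|4.23|, |0.40|) = 4.23
9: max(|4.34|, |-3.51|) = 4.34
10: max(|-1.98|, |-3.25|) = 3.25
11: max(|-1.41|, |-6.62|) = 6.62
12: max(|-1.95|, |1.75|) = 1.95
13: max(|-2.54|, |-2.33|) = 2.54
14: max(|-3.21|, |-7.69|) = 7.69
15: max(|3.97|, |-2.67|) = 3.97
Threshold 1.55: none within range.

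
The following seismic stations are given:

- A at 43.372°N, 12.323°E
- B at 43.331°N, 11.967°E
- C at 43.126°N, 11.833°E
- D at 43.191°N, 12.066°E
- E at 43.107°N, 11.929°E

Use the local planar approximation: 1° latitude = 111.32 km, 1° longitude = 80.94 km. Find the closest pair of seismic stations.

C and E

Pairwise distances:
C–E: √((-0.019·111.32)² + (0.096·80.94)²) = √(4.47356 + 60.37663) = 8.053 km
D–E: √((-0.084·111.32)² + (-0.137·80.94)²) = √(87.43896 + 122.96104) = 14.505 km
B–D: √((-0.140·111.32)² + (0.099·80.94)²) = √(242.88599 + 64.20913) = 17.524 km
C–D: √((0.065·111.32)² + (0.233·80.94)²) = √(52.35680 + 355.66264) = 20.199 km
B–E: √((-0.224·111.32)² + (-0.038·80.94)²) = √(621.78814 + 9.46005) = 25.125 km
B–C: √((-0.205·111.32)² + (-0.134·80.94)²) = √(520.77978 + 117.63485) = 25.267 km
A–D: √((-0.181·111.32)² + (-0.257·80.94)²) = √(405.97898 + 432.70573) = 28.960 km
A–B: √((-0.041·111.32)² + (-0.356·80.94)²) = √(20.83119 + 830.28348) = 29.174 km
A–E: √((-0.265·111.32)² + (-0.394·80.94)²) = √(870.23820 + 1016.99506) = 43.442 km
A–C: √((-0.246·111.32)² + (-0.490·80.94)²) = √(749.92289 + 1572.96319) = 48.196 km
Closest pair: C–E at 8.053 km.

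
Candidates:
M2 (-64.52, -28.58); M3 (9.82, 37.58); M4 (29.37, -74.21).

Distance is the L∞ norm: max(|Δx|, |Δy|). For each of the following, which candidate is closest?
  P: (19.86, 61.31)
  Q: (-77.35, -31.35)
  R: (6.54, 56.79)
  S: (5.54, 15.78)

P→M3; Q→M2; R→M3; S→M3

P at (19.86, 61.31):
  M2: 89.89
  M3: 23.73
  M4: 135.52
  → nearest: M3 (23.73)
Q at (-77.35, -31.35):
  M2: 12.83
  M3: 87.17
  M4: 106.72
  → nearest: M2 (12.83)
R at (6.54, 56.79):
  M2: 85.37
  M3: 19.21
  M4: 131.00
  → nearest: M3 (19.21)
S at (5.54, 15.78):
  M2: 70.06
  M3: 21.80
  M4: 89.99
  → nearest: M3 (21.80)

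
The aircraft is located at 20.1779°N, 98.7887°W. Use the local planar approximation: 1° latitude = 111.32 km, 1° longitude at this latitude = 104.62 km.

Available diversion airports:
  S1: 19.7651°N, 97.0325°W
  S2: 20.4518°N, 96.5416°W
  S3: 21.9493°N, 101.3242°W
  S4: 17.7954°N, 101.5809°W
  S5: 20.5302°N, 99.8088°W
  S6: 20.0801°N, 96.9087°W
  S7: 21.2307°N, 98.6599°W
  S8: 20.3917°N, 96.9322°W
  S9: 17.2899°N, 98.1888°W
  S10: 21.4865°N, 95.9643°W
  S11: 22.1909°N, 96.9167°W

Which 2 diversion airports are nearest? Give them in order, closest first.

Distances from 20.1779°N, 98.7887°W:
S1: 189.3930 km
S2: 237.0606 km
S3: 330.5295 km
S4: 394.5576 km
S5: 113.7006 km
S6: 196.9867 km
S7: 117.9698 km
S8: 195.6798 km
S9: 327.5610 km
S10: 329.4455 km
S11: 297.6101 km
Sorted: S5 (113.7006 km) < S7 (117.9698 km) < S1 (189.3930 km) < S8 (195.6798 km) < …

S5, S7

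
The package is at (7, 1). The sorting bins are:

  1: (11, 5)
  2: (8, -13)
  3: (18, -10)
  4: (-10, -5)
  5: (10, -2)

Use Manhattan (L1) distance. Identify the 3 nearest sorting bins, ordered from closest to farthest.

5, 1, 2

Distances from (7, 1):
1: |4| + |4| = 4 + 4 = 8
2: |1| + |-14| = 1 + 14 = 15
3: |11| + |-11| = 11 + 11 = 22
4: |-17| + |-6| = 17 + 6 = 23
5: |3| + |-3| = 3 + 3 = 6
Sorted: 5 (6) < 1 (8) < 2 (15) < 3 (22) < 4 (23)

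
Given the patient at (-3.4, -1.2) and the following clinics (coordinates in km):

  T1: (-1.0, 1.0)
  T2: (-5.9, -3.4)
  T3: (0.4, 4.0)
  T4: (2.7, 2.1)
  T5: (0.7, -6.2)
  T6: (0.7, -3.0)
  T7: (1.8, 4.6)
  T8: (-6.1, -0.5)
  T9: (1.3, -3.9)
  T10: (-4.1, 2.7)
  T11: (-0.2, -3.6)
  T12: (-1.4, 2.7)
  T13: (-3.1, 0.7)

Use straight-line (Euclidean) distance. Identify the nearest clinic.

Distances from (-3.4, -1.2):
T1: 3.26 km
T2: 3.33 km
T3: 6.44 km
T4: 6.94 km
T5: 6.47 km
T6: 4.48 km
T7: 7.79 km
T8: 2.79 km
T9: 5.42 km
T10: 3.96 km
T11: 4.00 km
T12: 4.38 km
T13: 1.92 km
Minimum: T13 at 1.92 km.

T13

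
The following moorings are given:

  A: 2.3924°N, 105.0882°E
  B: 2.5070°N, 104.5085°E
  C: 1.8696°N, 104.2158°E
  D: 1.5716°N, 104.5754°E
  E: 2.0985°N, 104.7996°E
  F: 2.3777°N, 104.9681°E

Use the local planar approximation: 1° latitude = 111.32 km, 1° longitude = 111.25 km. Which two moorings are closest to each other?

Pairwise distances:
A–B: √((0.1146·111.32)² + (-0.5797·111.25)²) = √(162.747989 + 4159.169695) = 65.7413 km
A–C: √((-0.5228·111.32)² + (-0.8724·111.25)²) = √(3387.018378 + 9419.575970) = 113.1662 km
A–D: √((-0.8208·111.32)² + (-0.5128·111.25)²) = √(8348.742972 + 3254.588401) = 107.7188 km
A–E: √((-0.2939·111.32)² + (-0.2886·111.25)²) = √(1070.398686 + 1030.843396) = 45.8393 km
A–F: √((-0.0147·111.32)² + (-0.1201·111.25)²) = √(2.677818 + 178.519661) = 13.4610 km
B–C: √((-0.6374·111.32)² + (-0.2927·111.25)²) = √(5034.664248 + 1060.340828) = 78.0705 km
B–D: √((-0.9354·111.32)² + (0.0669·111.25)²) = √(10842.791995 + 55.392667) = 104.3944 km
B–E: √((-0.4085·111.32)² + (0.2911·111.25)²) = √(2067.904685 + 1048.780129) = 55.8273 km
B–F: √((-0.1293·111.32)² + (0.4596·111.25)²) = √(207.177909 + 2614.328030) = 53.1178 km
C–D: √((-0.2980·111.32)² + (0.3596·111.25)²) = √(1100.471814 + 1600.440030) = 51.9703 km
C–E: √((0.2289·111.32)² + (0.5838·111.25)²) = √(649.288903 + 4218.210230) = 69.7675 km
C–F: √((0.5081·111.32)² + (0.7523·111.25)²) = √(3199.225002 + 7004.581019) = 101.0139 km
D–E: √((0.5269·111.32)² + (0.2242·111.25)²) = √(3440.351309 + 622.115835) = 63.7375 km
D–F: √((0.8061·111.32)² + (0.3927·111.25)²) = √(8052.379557 + 1908.630422) = 99.8049 km
E–F: √((0.2792·111.32)² + (0.1685·111.25)²) = √(966.000215 + 351.398457) = 36.2960 km
Closest pair: A–F at 13.4610 km.

A and F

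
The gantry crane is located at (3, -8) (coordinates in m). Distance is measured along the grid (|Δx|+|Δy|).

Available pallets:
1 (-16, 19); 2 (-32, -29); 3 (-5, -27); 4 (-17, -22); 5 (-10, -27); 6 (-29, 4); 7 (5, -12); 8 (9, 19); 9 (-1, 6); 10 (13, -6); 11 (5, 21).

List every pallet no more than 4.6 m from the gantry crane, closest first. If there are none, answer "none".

Distances from (3, -8):
1: 46 m
2: 56 m
3: 27 m
4: 34 m
5: 32 m
6: 44 m
7: 6 m
8: 33 m
9: 18 m
10: 12 m
11: 31 m
Threshold 4.6 m: none within range.

none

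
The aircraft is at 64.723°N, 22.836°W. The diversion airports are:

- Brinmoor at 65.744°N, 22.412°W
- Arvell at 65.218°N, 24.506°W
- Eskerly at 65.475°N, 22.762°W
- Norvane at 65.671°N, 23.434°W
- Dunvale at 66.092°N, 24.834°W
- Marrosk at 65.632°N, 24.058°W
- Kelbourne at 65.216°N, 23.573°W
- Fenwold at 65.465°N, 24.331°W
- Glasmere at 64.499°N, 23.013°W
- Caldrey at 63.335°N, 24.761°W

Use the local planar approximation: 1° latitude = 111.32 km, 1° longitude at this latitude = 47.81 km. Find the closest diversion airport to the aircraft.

Distances from 64.723°N, 22.836°W:
Brinmoor: √((1.021·111.32)² + (0.424·47.81)²) = √(12918.07732 + 410.93128) = 115.451 km
Arvell: √((0.495·111.32)² + (-1.670·47.81)²) = √(3036.38469 + 6374.85674) = 97.012 km
Eskerly: √((0.752·111.32)² + (0.074·47.81)²) = √(7007.80610 + 12.51702) = 83.787 km
Norvane: √((0.948·111.32)² + (-0.598·47.81)²) = √(11136.86794 + 817.40983) = 109.336 km
Dunvale: √((1.369·111.32)² + (-1.998·47.81)²) = √(23224.86999 + 9124.90717) = 179.860 km
Marrosk: √((0.909·111.32)² + (-1.222·47.81)²) = √(10239.39181 + 3413.34274) = 116.845 km
Kelbourne: √((0.493·111.32)² + (-0.737·47.81)²) = √(3011.89782 + 1241.57358) = 65.219 km
Fenwold: √((0.742·111.32)² + (-1.495·47.81)²) = √(6822.66749 + 5108.81143) = 109.231 km
Glasmere: √((-0.224·111.32)² + (-0.177·47.81)²) = √(621.78814 + 71.61171) = 26.332 km
Caldrey: √((-1.388·111.32)² + (-1.925·47.81)²) = √(23874.00759 + 8470.30317) = 179.845 km
Minimum: Glasmere at 26.332 km.

Glasmere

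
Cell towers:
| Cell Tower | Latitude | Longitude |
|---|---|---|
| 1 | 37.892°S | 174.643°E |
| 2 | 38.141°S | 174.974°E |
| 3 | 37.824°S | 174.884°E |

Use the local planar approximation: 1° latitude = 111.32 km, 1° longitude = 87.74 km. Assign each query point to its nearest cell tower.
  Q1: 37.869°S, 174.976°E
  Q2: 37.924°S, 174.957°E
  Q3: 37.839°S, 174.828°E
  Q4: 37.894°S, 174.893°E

Q1→3; Q2→3; Q3→3; Q4→3

Q1 at 37.869°S, 174.976°E:
  1: √((-0.023·111.32)² + (-0.333·87.74)²) = √(6.55544 + 853.65763) = 29.329 km
  2: √((-0.272·111.32)² + (-0.002·87.74)²) = √(916.82026 + 0.03079) = 30.280 km
  3: √((0.045·111.32)² + (-0.092·87.74)²) = √(25.09409 + 65.15848) = 9.500 km
  → nearest: 3 (9.500 km)
Q2 at 37.924°S, 174.957°E:
  1: √((0.032·111.32)² + (-0.314·87.74)²) = √(12.68955 + 759.02234) = 27.780 km
  2: √((-0.217·111.32)² + (0.017·87.74)²) = √(583.53359 + 2.22481) = 24.202 km
  3: √((0.100·111.32)² + (-0.073·87.74)²) = √(123.92142 + 41.02428) = 12.843 km
  → nearest: 3 (12.843 km)
Q3 at 37.839°S, 174.828°E:
  1: √((-0.053·111.32)² + (-0.185·87.74)²) = √(34.80953 + 263.47458) = 17.271 km
  2: √((-0.302·111.32)² + (0.146·87.74)²) = √(1130.21296 + 164.09712) = 35.977 km
  3: √((0.015·111.32)² + (0.056·87.74)²) = √(2.78823 + 24.14189) = 5.189 km
  → nearest: 3 (5.189 km)
Q4 at 37.894°S, 174.893°E:
  1: √((0.002·111.32)² + (-0.250·87.74)²) = √(0.04957 + 481.14422) = 21.936 km
  2: √((-0.247·111.32)² + (0.081·87.74)²) = √(756.03222 + 50.50860) = 28.400 km
  3: √((0.070·111.32)² + (-0.009·87.74)²) = √(60.72150 + 0.62356) = 7.832 km
  → nearest: 3 (7.832 km)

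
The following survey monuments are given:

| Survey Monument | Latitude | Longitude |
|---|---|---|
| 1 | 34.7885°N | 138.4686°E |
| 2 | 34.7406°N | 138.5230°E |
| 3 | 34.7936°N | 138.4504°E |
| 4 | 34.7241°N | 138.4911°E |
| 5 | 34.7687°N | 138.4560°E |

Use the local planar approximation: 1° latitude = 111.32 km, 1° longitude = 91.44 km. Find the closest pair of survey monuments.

1 and 3

Pairwise distances:
1–2: 7.2922 km
1–3: 1.7584 km
1–4: 7.4584 km
1–5: 2.4871 km
2–3: 8.8814 km
2–4: 3.4471 km
2–5: 6.8789 km
3–4: 8.5853 km
3–5: 2.8188 km
4–5: 5.9119 km
Closest pair: 1–3 at 1.7584 km.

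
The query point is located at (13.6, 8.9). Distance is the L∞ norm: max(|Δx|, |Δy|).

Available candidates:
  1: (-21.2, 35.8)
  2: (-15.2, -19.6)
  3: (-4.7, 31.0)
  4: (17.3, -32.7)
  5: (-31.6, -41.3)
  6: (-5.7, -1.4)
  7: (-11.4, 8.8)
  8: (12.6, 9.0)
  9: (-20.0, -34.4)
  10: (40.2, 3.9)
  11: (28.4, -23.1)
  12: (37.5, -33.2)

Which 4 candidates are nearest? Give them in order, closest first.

Distances from (13.6, 8.9):
1: max(|-34.8|, |26.9|) = 34.8
2: max(|-28.8|, |-28.5|) = 28.8
3: max(|-18.3|, |22.1|) = 22.1
4: max(|3.7|, |-41.6|) = 41.6
5: max(|-45.2|, |-50.2|) = 50.2
6: max(|-19.3|, |-10.3|) = 19.3
7: max(|-25.0|, |-0.1|) = 25.0
8: max(|-1.0|, |0.1|) = 1.0
9: max(|-33.6|, |-43.3|) = 43.3
10: max(|26.6|, |-5.0|) = 26.6
11: max(|14.8|, |-32.0|) = 32.0
12: max(|23.9|, |-42.1|) = 42.1
Sorted: 8 (1.0) < 6 (19.3) < 3 (22.1) < 7 (25.0) < 10 (26.6) < 2 (28.8) < …

8, 6, 3, 7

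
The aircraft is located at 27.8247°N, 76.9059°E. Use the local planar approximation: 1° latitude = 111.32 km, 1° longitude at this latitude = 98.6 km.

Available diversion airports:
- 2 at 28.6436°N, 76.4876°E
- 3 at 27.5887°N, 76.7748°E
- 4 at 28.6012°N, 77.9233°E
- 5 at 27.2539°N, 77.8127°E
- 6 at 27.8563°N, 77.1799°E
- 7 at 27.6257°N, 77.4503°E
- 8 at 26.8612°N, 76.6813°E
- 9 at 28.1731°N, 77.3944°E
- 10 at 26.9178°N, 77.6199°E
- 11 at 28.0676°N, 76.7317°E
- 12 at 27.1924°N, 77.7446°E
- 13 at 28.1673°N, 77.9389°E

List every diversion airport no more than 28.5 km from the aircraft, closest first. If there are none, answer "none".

6

Distances from 27.8247°N, 76.9059°E:
2: √((0.8189·111.32)² + (-0.4183·98.6)²) = √(8310.136119 + 1701.098882) = 100.0562 km
3: √((-0.2360·111.32)² + (-0.1311·98.6)²) = √(690.192763 + 167.093368) = 29.2794 km
4: √((0.7765·111.32)² + (1.0174·98.6)²) = √(7471.870142 + 10063.227629) = 132.4202 km
5: √((-0.5708·111.32)² + (0.9068·98.6)²) = √(4037.516631 + 7994.233934) = 109.6893 km
6: √((0.0316·111.32)² + (0.2740·98.6)²) = √(12.374298 + 729.885869) = 27.2445 km
7: √((-0.1990·111.32)² + (0.5444·98.6)²) = √(490.741231 + 2881.310507) = 58.0694 km
8: √((-0.9635·111.32)² + (-0.2246·98.6)²) = √(11504.025437 + 490.425828) = 109.5192 km
9: √((0.3484·111.32)² + (0.4885·98.6)²) = √(1504.189968 + 2319.973189) = 61.8398 km
10: √((-0.9069·111.32)² + (0.7140·98.6)²) = √(10192.135743 + 4956.216320) = 123.0786 km
11: √((0.2429·111.32)² + (-0.1742·98.6)²) = √(731.141482 + 295.019098) = 32.0337 km
12: √((-0.6323·111.32)² + (0.8387·98.6)²) = √(4954.419302 + 6838.598645) = 108.5957 km
13: √((0.3426·111.32)² + (1.0330·98.6)²) = √(1454.524740 + 10374.196574) = 108.7599 km
Threshold 28.5 km: 6 (27.2445 km) is within range.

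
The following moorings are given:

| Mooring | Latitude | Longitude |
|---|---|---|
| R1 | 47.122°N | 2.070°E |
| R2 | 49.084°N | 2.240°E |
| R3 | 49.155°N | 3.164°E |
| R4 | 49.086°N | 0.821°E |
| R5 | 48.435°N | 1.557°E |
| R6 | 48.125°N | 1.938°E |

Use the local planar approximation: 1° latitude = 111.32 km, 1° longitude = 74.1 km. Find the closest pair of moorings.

Pairwise distances:
R1–R2: 218.773 km
R1–R3: 240.394 km
R1–R4: 237.415 km
R1–R5: 151.025 km
R1–R6: 112.082 km
R2–R3: 68.923 km
R2–R4: 105.148 km
R2–R5: 88.210 km
R2–R6: 109.076 km
R3–R4: 173.786 km
R3–R5: 143.540 km
R3–R6: 146.287 km
R4–R5: 90.698 km
R4–R6: 135.260 km
R5–R6: 44.586 km
Closest pair: R5–R6 at 44.586 km.

R5 and R6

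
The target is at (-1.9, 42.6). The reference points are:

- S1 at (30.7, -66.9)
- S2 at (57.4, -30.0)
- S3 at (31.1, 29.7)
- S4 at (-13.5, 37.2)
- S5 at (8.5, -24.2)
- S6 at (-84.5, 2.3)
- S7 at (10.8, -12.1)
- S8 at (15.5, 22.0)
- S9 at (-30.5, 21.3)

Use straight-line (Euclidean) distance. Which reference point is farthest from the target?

S1

Distances from (-1.9, 42.6):
S1: √((32.6)² + (-109.5)²) = √(1062.760 + 11990.250) = 114.2
S2: √((59.3)² + (-72.6)²) = √(3516.490 + 5270.760) = 93.7
S3: √((33.0)² + (-12.9)²) = √(1089.000 + 166.410) = 35.4
S4: √((-11.6)² + (-5.4)²) = √(134.560 + 29.160) = 12.8
S5: √((10.4)² + (-66.8)²) = √(108.160 + 4462.240) = 67.6
S6: √((-82.6)² + (-40.3)²) = √(6822.760 + 1624.090) = 91.9
S7: √((12.7)² + (-54.7)²) = √(161.290 + 2992.090) = 56.2
S8: √((17.4)² + (-20.6)²) = √(302.760 + 424.360) = 27.0
S9: √((-28.6)² + (-21.3)²) = √(817.960 + 453.690) = 35.7
Maximum: S1 at 114.2.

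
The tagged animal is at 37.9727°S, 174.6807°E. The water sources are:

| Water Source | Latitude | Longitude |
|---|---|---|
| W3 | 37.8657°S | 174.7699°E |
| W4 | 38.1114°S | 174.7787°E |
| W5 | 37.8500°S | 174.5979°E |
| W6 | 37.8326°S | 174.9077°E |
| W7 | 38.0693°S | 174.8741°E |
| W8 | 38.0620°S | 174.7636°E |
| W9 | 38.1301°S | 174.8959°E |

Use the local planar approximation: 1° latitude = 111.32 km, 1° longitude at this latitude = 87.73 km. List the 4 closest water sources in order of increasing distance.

W8, W3, W5, W4

Distances from 37.9727°S, 174.6807°E:
W3: 14.2519 km
W4: 17.6724 km
W5: 15.4704 km
W6: 25.2948 km
W7: 20.0877 km
W8: 12.3173 km
W9: 25.7575 km
Sorted: W8 (12.3173 km) < W3 (14.2519 km) < W5 (15.4704 km) < W4 (17.6724 km) < W7 (20.0877 km) < W6 (25.2948 km) < …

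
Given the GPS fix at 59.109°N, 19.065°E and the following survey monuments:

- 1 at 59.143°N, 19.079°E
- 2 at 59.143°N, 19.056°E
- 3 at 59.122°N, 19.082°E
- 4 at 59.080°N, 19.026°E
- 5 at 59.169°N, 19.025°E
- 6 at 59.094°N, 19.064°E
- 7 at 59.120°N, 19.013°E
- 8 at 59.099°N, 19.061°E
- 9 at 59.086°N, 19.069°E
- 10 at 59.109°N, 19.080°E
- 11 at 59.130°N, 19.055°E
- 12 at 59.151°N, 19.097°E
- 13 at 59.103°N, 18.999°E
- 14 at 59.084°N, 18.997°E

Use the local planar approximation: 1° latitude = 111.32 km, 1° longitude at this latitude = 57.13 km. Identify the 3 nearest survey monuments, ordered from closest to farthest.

10, 8, 6

Distances from 59.109°N, 19.065°E:
1: √((0.034·111.32)² + (0.014·57.13)²) = √(14.32532 + 0.63971) = 3.868 km
2: √((0.034·111.32)² + (-0.009·57.13)²) = √(14.32532 + 0.26437) = 3.820 km
3: √((0.013·111.32)² + (0.017·57.13)²) = √(2.09427 + 0.94325) = 1.743 km
4: √((-0.029·111.32)² + (-0.039·57.13)²) = √(10.42179 + 4.96430) = 3.923 km
5: √((0.060·111.32)² + (-0.040·57.13)²) = √(44.61171 + 5.22214) = 7.059 km
6: √((-0.015·111.32)² + (-0.001·57.13)²) = √(2.78823 + 0.00326) = 1.671 km
7: √((0.011·111.32)² + (-0.052·57.13)²) = √(1.49945 + 8.82541) = 3.213 km
8: √((-0.010·111.32)² + (-0.004·57.13)²) = √(1.23921 + 0.05222) = 1.136 km
9: √((-0.023·111.32)² + (0.004·57.13)²) = √(6.55544 + 0.05222) = 2.571 km
10: √((0.000·111.32)² + (0.015·57.13)²) = √(0.00000 + 0.73436) = 0.857 km
11: √((0.021·111.32)² + (-0.010·57.13)²) = √(5.46493 + 0.32638) = 2.407 km
12: √((0.042·111.32)² + (0.032·57.13)²) = √(21.85974 + 3.34217) = 5.020 km
13: √((-0.006·111.32)² + (-0.066·57.13)²) = √(0.44612 + 14.21727) = 3.829 km
14: √((-0.025·111.32)² + (-0.068·57.13)²) = √(7.74509 + 15.09198) = 4.779 km
Sorted: 10 (0.857 km) < 8 (1.136 km) < 6 (1.671 km) < 3 (1.743 km) < 11 (2.407 km) < …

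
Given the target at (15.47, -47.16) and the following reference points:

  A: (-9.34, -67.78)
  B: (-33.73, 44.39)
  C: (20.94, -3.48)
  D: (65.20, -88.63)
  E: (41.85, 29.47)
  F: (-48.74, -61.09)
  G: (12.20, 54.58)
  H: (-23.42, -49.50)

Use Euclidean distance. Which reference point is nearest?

A

Distances from (15.47, -47.16):
A: 32.26
B: 103.93
C: 44.02
D: 64.75
E: 81.04
F: 65.70
G: 101.79
H: 38.96
Minimum: A at 32.26.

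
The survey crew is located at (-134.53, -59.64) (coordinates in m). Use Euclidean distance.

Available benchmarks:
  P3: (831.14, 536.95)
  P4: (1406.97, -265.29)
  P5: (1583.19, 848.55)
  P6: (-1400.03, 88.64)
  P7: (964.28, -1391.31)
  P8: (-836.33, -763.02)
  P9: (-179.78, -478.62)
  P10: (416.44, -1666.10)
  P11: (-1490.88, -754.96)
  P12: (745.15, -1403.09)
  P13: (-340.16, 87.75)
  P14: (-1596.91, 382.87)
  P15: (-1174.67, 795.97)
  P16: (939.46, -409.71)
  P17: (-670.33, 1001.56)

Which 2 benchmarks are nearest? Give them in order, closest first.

P13, P9

Distances from (-134.53, -59.64):
P3: 1135.09 m
P4: 1555.16 m
P5: 1943.03 m
P6: 1274.16 m
P7: 1726.48 m
P8: 993.61 m
P9: 421.42 m
P10: 1698.32 m
P11: 1524.19 m
P12: 1605.83 m
P13: 253.00 m
P14: 1527.86 m
P15: 1346.83 m
P16: 1129.60 m
P17: 1188.79 m
Sorted: P13 (253.00 m) < P9 (421.42 m) < P8 (993.61 m) < P16 (1129.60 m) < …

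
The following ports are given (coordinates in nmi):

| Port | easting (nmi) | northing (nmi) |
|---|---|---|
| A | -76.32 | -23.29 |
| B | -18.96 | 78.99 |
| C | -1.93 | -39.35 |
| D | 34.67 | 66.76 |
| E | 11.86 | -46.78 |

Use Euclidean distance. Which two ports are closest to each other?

Pairwise distances:
A–B: 117.27 nmi
A–C: 76.10 nmi
A–D: 142.93 nmi
A–E: 91.26 nmi
B–C: 119.56 nmi
B–D: 55.01 nmi
B–E: 129.49 nmi
C–D: 112.24 nmi
C–E: 15.66 nmi
D–E: 115.81 nmi
Closest pair: C–E at 15.66 nmi.

C and E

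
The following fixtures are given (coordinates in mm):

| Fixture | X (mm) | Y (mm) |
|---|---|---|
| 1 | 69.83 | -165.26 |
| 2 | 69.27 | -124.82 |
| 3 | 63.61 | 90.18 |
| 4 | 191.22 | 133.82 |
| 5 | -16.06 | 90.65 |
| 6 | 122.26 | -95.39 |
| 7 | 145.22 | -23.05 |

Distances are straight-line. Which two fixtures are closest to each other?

1 and 2

Pairwise distances:
1–2: √((-0.56)² + (40.44)²) = √(0.3136 + 1635.3936) = 40.44 mm
1–3: √((-6.22)² + (255.44)²) = √(38.6884 + 65249.5936) = 255.52 mm
1–4: √((121.39)² + (299.08)²) = √(14735.5321 + 89448.8464) = 322.78 mm
1–5: √((-85.89)² + (255.91)²) = √(7377.0921 + 65489.9281) = 269.94 mm
1–6: √((52.43)² + (69.87)²) = √(2748.9049 + 4881.8169) = 87.35 mm
1–7: √((75.39)² + (142.21)²) = √(5683.6521 + 20223.6841) = 160.96 mm
2–3: √((-5.66)² + (215.00)²) = √(32.0356 + 46225.0000) = 215.07 mm
2–4: √((121.95)² + (258.64)²) = √(14871.8025 + 66894.6496) = 285.95 mm
2–5: √((-85.33)² + (215.47)²) = √(7281.2089 + 46427.3209) = 231.75 mm
2–6: √((52.99)² + (29.43)²) = √(2807.9401 + 866.1249) = 60.61 mm
2–7: √((75.95)² + (101.77)²) = √(5768.4025 + 10357.1329) = 126.99 mm
3–4: √((127.61)² + (43.64)²) = √(16284.3121 + 1904.4496) = 134.87 mm
3–5: √((-79.67)² + (0.47)²) = √(6347.3089 + 0.2209) = 79.67 mm
3–6: √((58.65)² + (-185.57)²) = √(3439.8225 + 34436.2249) = 194.62 mm
3–7: √((81.61)² + (-113.23)²) = √(6660.1921 + 12821.0329) = 139.58 mm
4–5: √((-207.28)² + (-43.17)²) = √(42964.9984 + 1863.6489) = 211.73 mm
4–6: √((-68.96)² + (-229.21)²) = √(4755.4816 + 52537.2241) = 239.36 mm
4–7: √((-46.00)² + (-156.87)²) = √(2116.0000 + 24608.1969) = 163.48 mm
5–6: √((138.32)² + (-186.04)²) = √(19132.4224 + 34610.8816) = 231.83 mm
5–7: √((161.28)² + (-113.70)²) = √(26011.2384 + 12927.6900) = 197.33 mm
6–7: √((22.96)² + (72.34)²) = √(527.1616 + 5233.0756) = 75.90 mm
Closest pair: 1–2 at 40.44 mm.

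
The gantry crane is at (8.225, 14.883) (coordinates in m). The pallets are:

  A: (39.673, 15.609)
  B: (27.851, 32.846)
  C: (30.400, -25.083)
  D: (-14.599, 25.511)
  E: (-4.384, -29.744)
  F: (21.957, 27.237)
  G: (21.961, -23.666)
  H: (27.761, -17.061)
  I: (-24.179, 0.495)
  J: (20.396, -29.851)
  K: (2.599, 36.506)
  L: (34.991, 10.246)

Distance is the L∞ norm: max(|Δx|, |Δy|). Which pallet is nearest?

F

Distances from (8.225, 14.883):
A: max(|31.448|, |0.726|) = 31.448 m
B: max(|19.626|, |17.963|) = 19.626 m
C: max(|22.175|, |-39.966|) = 39.966 m
D: max(|-22.824|, |10.628|) = 22.824 m
E: max(|-12.609|, |-44.627|) = 44.627 m
F: max(|13.732|, |12.354|) = 13.732 m
G: max(|13.736|, |-38.549|) = 38.549 m
H: max(|19.536|, |-31.944|) = 31.944 m
I: max(|-32.404|, |-14.388|) = 32.404 m
J: max(|12.171|, |-44.734|) = 44.734 m
K: max(|-5.626|, |21.623|) = 21.623 m
L: max(|26.766|, |-4.637|) = 26.766 m
Minimum: F at 13.732 m.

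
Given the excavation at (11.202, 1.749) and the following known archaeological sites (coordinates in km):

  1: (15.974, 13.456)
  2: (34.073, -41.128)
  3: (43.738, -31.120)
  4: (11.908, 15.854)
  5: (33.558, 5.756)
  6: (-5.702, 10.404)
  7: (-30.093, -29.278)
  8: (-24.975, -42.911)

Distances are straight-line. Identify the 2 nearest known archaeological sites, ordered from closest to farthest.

Distances from (11.202, 1.749):
1: 12.642 km
2: 48.595 km
3: 46.249 km
4: 14.123 km
5: 22.712 km
6: 18.991 km
7: 51.652 km
8: 57.474 km
Sorted: 1 (12.642 km) < 4 (14.123 km) < 6 (18.991 km) < 5 (22.712 km) < …

1, 4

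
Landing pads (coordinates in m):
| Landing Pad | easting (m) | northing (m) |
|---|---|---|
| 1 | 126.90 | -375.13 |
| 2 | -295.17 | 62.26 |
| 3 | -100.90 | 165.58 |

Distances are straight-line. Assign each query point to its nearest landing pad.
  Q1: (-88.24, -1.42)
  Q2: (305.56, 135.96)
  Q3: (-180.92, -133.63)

Q1→3; Q2→3; Q3→2

Q1 at (-88.24, -1.42):
  1: 431.21 m
  2: 216.51 m
  3: 167.48 m
  → nearest: 3 (167.48 m)
Q2 at (305.56, 135.96):
  1: 541.42 m
  2: 605.23 m
  3: 407.54 m
  → nearest: 3 (407.54 m)
Q3 at (-180.92, -133.63):
  1: 391.25 m
  2: 226.77 m
  3: 309.73 m
  → nearest: 2 (226.77 m)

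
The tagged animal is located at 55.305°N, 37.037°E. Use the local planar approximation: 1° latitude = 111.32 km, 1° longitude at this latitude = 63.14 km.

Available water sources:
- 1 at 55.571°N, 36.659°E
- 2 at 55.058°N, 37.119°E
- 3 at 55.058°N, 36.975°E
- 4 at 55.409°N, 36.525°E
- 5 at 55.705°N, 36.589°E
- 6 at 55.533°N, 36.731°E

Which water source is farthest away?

5

Distances from 55.305°N, 37.037°E:
1: 38.032 km
2: 27.979 km
3: 27.773 km
4: 34.338 km
5: 52.753 km
6: 31.898 km
Maximum: 5 at 52.753 km.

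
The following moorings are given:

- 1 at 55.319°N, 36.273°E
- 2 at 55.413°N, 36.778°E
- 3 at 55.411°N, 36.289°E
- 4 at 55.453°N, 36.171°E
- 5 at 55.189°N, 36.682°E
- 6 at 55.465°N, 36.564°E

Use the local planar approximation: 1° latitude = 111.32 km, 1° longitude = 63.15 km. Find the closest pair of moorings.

3 and 4

Pairwise distances:
1–2: √((0.094·111.32)² + (0.505·63.15)²) = √(109.49697 + 1017.01994) = 33.564 km
1–3: √((0.092·111.32)² + (0.016·63.15)²) = √(104.88709 + 1.02091) = 10.291 km
1–4: √((0.134·111.32)² + (-0.102·63.15)²) = √(222.51331 + 41.49035) = 16.248 km
1–5: √((-0.130·111.32)² + (0.409·63.15)²) = √(209.42721 + 667.10366) = 29.606 km
1–6: √((0.146·111.32)² + (0.291·63.15)²) = √(264.15091 + 337.70127) = 24.533 km
2–3: √((-0.002·111.32)² + (-0.489·63.15)²) = √(0.04957 + 953.59602) = 30.881 km
2–4: √((0.040·111.32)² + (-0.607·63.15)²) = √(19.82743 + 1469.34606) = 38.590 km
2–5: √((-0.224·111.32)² + (-0.096·63.15)²) = √(621.78814 + 36.75269) = 25.662 km
2–6: √((0.052·111.32)² + (-0.214·63.15)²) = √(33.50835 + 182.63090) = 14.702 km
3–4: √((0.042·111.32)² + (-0.118·63.15)²) = √(21.85974 + 55.52783) = 8.797 km
3–5: √((-0.222·111.32)² + (0.393·63.15)²) = √(610.73435 + 615.93064) = 35.024 km
3–6: √((0.054·111.32)² + (0.275·63.15)²) = √(36.13549 + 301.58664) = 18.377 km
4–5: √((-0.264·111.32)² + (0.511·63.15)²) = √(863.68276 + 1041.33031) = 43.646 km
4–6: √((0.012·111.32)² + (0.393·63.15)²) = √(1.78447 + 615.93064) = 24.854 km
5–6: √((0.276·111.32)² + (-0.118·63.15)²) = √(943.98384 + 55.52783) = 31.615 km
Closest pair: 3–4 at 8.797 km.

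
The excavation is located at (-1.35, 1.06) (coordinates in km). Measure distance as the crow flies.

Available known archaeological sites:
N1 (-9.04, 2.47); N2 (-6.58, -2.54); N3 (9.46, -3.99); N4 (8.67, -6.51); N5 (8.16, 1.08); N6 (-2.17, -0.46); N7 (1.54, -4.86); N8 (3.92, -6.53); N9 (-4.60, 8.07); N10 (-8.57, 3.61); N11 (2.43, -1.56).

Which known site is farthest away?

Distances from (-1.35, 1.06):
N1: √((-7.69)² + (1.41)²) = √(59.1361 + 1.9881) = 7.82 km
N2: √((-5.23)² + (-3.60)²) = √(27.3529 + 12.9600) = 6.35 km
N3: √((10.81)² + (-5.05)²) = √(116.8561 + 25.5025) = 11.93 km
N4: √((10.02)² + (-7.57)²) = √(100.4004 + 57.3049) = 12.56 km
N5: √((9.51)² + (0.02)²) = √(90.4401 + 0.0004) = 9.51 km
N6: √((-0.82)² + (-1.52)²) = √(0.6724 + 2.3104) = 1.73 km
N7: √((2.89)² + (-5.92)²) = √(8.3521 + 35.0464) = 6.59 km
N8: √((5.27)² + (-7.59)²) = √(27.7729 + 57.6081) = 9.24 km
N9: √((-3.25)² + (7.01)²) = √(10.5625 + 49.1401) = 7.73 km
N10: √((-7.22)² + (2.55)²) = √(52.1284 + 6.5025) = 7.66 km
N11: √((3.78)² + (-2.62)²) = √(14.2884 + 6.8644) = 4.60 km
Maximum: N4 at 12.56 km.

N4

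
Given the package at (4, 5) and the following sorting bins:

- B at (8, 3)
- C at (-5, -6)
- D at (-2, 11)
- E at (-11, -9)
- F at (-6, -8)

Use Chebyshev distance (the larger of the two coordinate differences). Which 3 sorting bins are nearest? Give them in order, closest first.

Distances from (4, 5):
B: 4
C: 11
D: 6
E: 15
F: 13
Sorted: B (4) < D (6) < C (11) < F (13) < E (15)

B, D, C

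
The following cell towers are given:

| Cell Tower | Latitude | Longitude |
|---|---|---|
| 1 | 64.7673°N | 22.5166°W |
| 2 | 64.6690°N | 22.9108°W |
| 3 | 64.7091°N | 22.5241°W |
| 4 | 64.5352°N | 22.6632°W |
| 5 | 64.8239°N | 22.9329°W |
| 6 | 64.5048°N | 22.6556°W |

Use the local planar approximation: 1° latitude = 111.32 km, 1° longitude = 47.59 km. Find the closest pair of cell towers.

Pairwise distances:
1–2: √((-0.0983·111.32)² + (-0.3942·47.59)²) = √(119.743909 + 351.936775) = 21.7182 km
1–3: √((-0.0582·111.32)² + (-0.0075·47.59)²) = √(41.975160 + 0.127395) = 6.4886 km
1–4: √((-0.2321·111.32)² + (-0.1466·47.59)²) = √(667.569792 + 48.674259) = 26.7627 km
1–5: √((0.0566·111.32)² + (-0.4163·47.59)²) = √(39.698972 + 392.504130) = 20.7895 km
1–6: √((-0.2625·111.32)² + (-0.1390·47.59)²) = √(853.896062 + 43.758357) = 29.9609 km
2–3: √((0.0401·111.32)² + (0.3867·47.59)²) = √(19.926689 + 338.672360) = 18.9367 km
2–4: √((-0.1338·111.32)² + (0.2476·47.59)²) = √(221.849586 + 138.845782) = 18.9920 km
2–5: √((0.1549·111.32)² + (-0.0221·47.59)²) = √(297.337189 + 1.106155) = 17.2755 km
2–6: √((-0.1642·111.32)² + (0.2552·47.59)²) = √(334.112482 + 147.500248) = 21.9457 km
3–4: √((-0.1739·111.32)² + (-0.1391·47.59)²) = √(374.753381 + 43.821342) = 20.4591 km
3–5: √((0.1148·111.32)² + (-0.4088·47.59)²) = √(163.316540 + 378.488932) = 23.2767 km
3–6: √((-0.2043·111.32)² + (-0.1315·47.59)²) = √(517.229312 + 39.163628) = 23.5880 km
4–5: √((0.2887·111.32)² + (-0.2697·47.59)²) = √(1032.856443 + 164.737815) = 34.6063 km
4–6: √((-0.0304·111.32)² + (0.0076·47.59)²) = √(11.452322 + 0.130815) = 3.4034 km
5–6: √((-0.3191·111.32)² + (0.2773·47.59)²) = √(1261.827545 + 174.153076) = 37.8943 km
Closest pair: 4–6 at 3.4034 km.

4 and 6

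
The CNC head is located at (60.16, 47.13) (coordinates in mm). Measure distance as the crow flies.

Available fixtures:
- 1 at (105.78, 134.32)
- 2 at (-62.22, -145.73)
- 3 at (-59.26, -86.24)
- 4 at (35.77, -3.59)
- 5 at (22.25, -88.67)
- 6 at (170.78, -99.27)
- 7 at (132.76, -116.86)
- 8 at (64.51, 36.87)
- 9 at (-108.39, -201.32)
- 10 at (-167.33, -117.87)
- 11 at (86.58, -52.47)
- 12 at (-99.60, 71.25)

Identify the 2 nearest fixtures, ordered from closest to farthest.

8, 4

Distances from (60.16, 47.13):
1: √((45.62)² + (87.19)²) = √(2081.1844 + 7602.0961) = 98.40 mm
2: √((-122.38)² + (-192.86)²) = √(14976.8644 + 37194.9796) = 228.41 mm
3: √((-119.42)² + (-133.37)²) = √(14261.1364 + 17787.5569) = 179.02 mm
4: √((-24.39)² + (-50.72)²) = √(594.8721 + 2572.5184) = 56.28 mm
5: √((-37.91)² + (-135.80)²) = √(1437.1681 + 18441.6400) = 140.99 mm
6: √((110.62)² + (-146.40)²) = √(12236.7844 + 21432.9600) = 183.49 mm
7: √((72.60)² + (-163.99)²) = √(5270.7600 + 26892.7201) = 179.34 mm
8: √((4.35)² + (-10.26)²) = √(18.9225 + 105.2676) = 11.14 mm
9: √((-168.55)² + (-248.45)²) = √(28409.1025 + 61727.4025) = 300.23 mm
10: √((-227.49)² + (-165.00)²) = √(51751.7001 + 27225.0000) = 281.03 mm
11: √((26.42)² + (-99.60)²) = √(698.0164 + 9920.1600) = 103.04 mm
12: √((-159.76)² + (24.12)²) = √(25523.2576 + 581.7744) = 161.57 mm
Sorted: 8 (11.14 mm) < 4 (56.28 mm) < 1 (98.40 mm) < 11 (103.04 mm) < …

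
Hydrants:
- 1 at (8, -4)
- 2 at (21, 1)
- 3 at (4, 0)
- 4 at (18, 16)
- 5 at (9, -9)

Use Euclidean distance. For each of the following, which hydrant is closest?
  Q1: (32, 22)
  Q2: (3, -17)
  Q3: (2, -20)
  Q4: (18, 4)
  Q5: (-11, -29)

Q1→4; Q2→5; Q3→5; Q4→2; Q5→5

Q1 at (32, 22):
  1: √((-24)² + (-26)²) = √(576.0000 + 676.0000) = 35.38
  2: √((-11)² + (-21)²) = √(121.0000 + 441.0000) = 23.71
  3: √((-28)² + (-22)²) = √(784.0000 + 484.0000) = 35.61
  4: √((-14)² + (-6)²) = √(196.0000 + 36.0000) = 15.23
  5: √((-23)² + (-31)²) = √(529.0000 + 961.0000) = 38.60
  → nearest: 4 (15.23)
Q2 at (3, -17):
  1: √((5)² + (13)²) = √(25.0000 + 169.0000) = 13.93
  2: √((18)² + (18)²) = √(324.0000 + 324.0000) = 25.46
  3: √((1)² + (17)²) = √(1.0000 + 289.0000) = 17.03
  4: √((15)² + (33)²) = √(225.0000 + 1089.0000) = 36.25
  5: √((6)² + (8)²) = √(36.0000 + 64.0000) = 10.00
  → nearest: 5 (10.00)
Q3 at (2, -20):
  1: √((6)² + (16)²) = √(36.0000 + 256.0000) = 17.09
  2: √((19)² + (21)²) = √(361.0000 + 441.0000) = 28.32
  3: √((2)² + (20)²) = √(4.0000 + 400.0000) = 20.10
  4: √((16)² + (36)²) = √(256.0000 + 1296.0000) = 39.40
  5: √((7)² + (11)²) = √(49.0000 + 121.0000) = 13.04
  → nearest: 5 (13.04)
Q4 at (18, 4):
  1: √((-10)² + (-8)²) = √(100.0000 + 64.0000) = 12.81
  2: √((3)² + (-3)²) = √(9.0000 + 9.0000) = 4.24
  3: √((-14)² + (-4)²) = √(196.0000 + 16.0000) = 14.56
  4: √((0)² + (12)²) = √(0.0000 + 144.0000) = 12.00
  5: √((-9)² + (-13)²) = √(81.0000 + 169.0000) = 15.81
  → nearest: 2 (4.24)
Q5 at (-11, -29):
  1: √((19)² + (25)²) = √(361.0000 + 625.0000) = 31.40
  2: √((32)² + (30)²) = √(1024.0000 + 900.0000) = 43.86
  3: √((15)² + (29)²) = √(225.0000 + 841.0000) = 32.65
  4: √((29)² + (45)²) = √(841.0000 + 2025.0000) = 53.54
  5: √((20)² + (20)²) = √(400.0000 + 400.0000) = 28.28
  → nearest: 5 (28.28)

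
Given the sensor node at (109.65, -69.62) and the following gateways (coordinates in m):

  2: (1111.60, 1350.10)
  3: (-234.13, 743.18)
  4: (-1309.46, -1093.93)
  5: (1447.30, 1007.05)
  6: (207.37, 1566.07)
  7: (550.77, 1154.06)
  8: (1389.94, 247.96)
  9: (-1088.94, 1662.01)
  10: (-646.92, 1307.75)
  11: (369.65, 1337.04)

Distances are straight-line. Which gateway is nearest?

3

Distances from (109.65, -69.62):
2: 1737.67 m
3: 882.51 m
4: 1750.17 m
5: 1717.13 m
6: 1638.61 m
7: 1300.76 m
8: 1319.09 m
9: 2105.98 m
10: 1571.48 m
11: 1430.49 m
Minimum: 3 at 882.51 m.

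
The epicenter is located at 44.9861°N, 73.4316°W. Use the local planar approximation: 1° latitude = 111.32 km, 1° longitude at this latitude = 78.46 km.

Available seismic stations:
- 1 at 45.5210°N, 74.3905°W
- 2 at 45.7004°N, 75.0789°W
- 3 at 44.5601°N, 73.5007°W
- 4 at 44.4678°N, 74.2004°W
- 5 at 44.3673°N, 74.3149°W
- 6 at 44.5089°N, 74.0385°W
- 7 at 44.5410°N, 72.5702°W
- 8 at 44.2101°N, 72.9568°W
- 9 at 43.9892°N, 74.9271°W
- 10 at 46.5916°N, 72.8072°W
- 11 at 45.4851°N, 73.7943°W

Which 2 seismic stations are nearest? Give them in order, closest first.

Distances from 44.9861°N, 73.4316°W:
1: √((0.5349·111.32)² + (-0.9589·78.46)²) = √(3545.615123 + 5660.349463) = 95.9477 km
2: √((0.7143·111.32)² + (-1.6473·78.46)²) = √(6322.774536 + 16704.827851) = 151.7485 km
3: √((-0.4260·111.32)² + (-0.0691·78.46)²) = √(2248.876434 + 29.393595) = 47.7312 km
4: √((-0.5183·111.32)² + (-0.7688·78.46)²) = √(3328.961810 + 3638.508191) = 83.4714 km
5: √((-0.6188·111.32)² + (-0.8833·78.46)²) = √(4745.117875 + 4803.005329) = 97.7145 km
6: √((-0.4772·111.32)² + (-0.6069·78.46)²) = √(2821.936685 + 2267.414307) = 71.3397 km
7: √((-0.4451·111.32)² + (0.8614·78.46)²) = √(2455.057023 + 4567.792241) = 83.8024 km
8: √((-0.7760·111.32)² + (0.4748·78.46)²) = √(7462.250742 + 1387.771704) = 94.0746 km
9: √((-0.9969·111.32)² + (-1.4955·78.46)²) = √(12315.430206 + 13767.955142) = 161.5035 km
10: √((1.6055·111.32)² + (0.6244·78.46)²) = √(31942.361113 + 2400.061644) = 185.3171 km
11: √((0.4990·111.32)² + (-0.3627·78.46)²) = √(3085.655850 + 809.826005) = 62.4138 km
Sorted: 3 (47.7312 km) < 11 (62.4138 km) < 6 (71.3397 km) < 4 (83.4714 km) < …

3, 11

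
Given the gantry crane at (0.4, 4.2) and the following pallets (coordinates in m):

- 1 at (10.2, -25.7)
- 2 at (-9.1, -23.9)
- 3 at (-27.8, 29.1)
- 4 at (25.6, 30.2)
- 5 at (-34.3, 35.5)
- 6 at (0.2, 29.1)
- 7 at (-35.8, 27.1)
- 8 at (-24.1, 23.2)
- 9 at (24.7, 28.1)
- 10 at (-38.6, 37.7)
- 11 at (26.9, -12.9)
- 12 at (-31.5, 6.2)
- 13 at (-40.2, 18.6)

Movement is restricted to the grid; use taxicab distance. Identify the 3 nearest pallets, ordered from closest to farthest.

Distances from (0.4, 4.2):
1: 39.7 m
2: 37.6 m
3: 53.1 m
4: 51.2 m
5: 66.0 m
6: 25.1 m
7: 59.1 m
8: 43.5 m
9: 48.2 m
10: 72.5 m
11: 43.6 m
12: 33.9 m
13: 55.0 m
Sorted: 6 (25.1 m) < 12 (33.9 m) < 2 (37.6 m) < 1 (39.7 m) < 8 (43.5 m) < …

6, 12, 2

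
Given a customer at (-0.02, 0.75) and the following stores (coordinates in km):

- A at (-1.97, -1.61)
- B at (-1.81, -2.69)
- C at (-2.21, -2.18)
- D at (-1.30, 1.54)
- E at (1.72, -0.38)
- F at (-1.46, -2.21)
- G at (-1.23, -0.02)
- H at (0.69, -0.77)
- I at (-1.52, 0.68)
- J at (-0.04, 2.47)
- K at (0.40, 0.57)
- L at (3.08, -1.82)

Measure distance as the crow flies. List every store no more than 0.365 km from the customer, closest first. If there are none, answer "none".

Distances from (-0.02, 0.75):
A: 3.061 km
B: 3.878 km
C: 3.658 km
D: 1.504 km
E: 2.075 km
F: 3.292 km
G: 1.434 km
H: 1.678 km
I: 1.502 km
J: 1.720 km
K: 0.457 km
L: 4.027 km
Threshold 0.365 km: none within range.

none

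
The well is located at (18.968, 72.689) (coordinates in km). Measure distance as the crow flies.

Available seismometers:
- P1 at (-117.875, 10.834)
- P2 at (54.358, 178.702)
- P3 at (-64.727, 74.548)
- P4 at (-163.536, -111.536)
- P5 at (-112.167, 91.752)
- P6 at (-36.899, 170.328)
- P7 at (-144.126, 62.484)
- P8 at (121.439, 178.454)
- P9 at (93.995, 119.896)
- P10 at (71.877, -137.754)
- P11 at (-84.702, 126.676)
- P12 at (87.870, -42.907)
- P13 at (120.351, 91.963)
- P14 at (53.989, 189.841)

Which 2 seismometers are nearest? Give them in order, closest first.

P3, P9

Distances from (18.968, 72.689):
P1: √((-136.843)² + (-61.855)²) = √(18726.00665 + 3826.04102) = 150.173 km
P2: √((35.390)² + (106.013)²) = √(1252.45210 + 11238.75617) = 111.764 km
P3: √((-83.695)² + (1.859)²) = √(7004.85303 + 3.45588) = 83.716 km
P4: √((-182.504)² + (-184.225)²) = √(33307.71002 + 33938.85062) = 259.319 km
P5: √((-131.135)² + (19.063)²) = √(17196.38822 + 363.39797) = 132.513 km
P6: √((-55.867)² + (97.639)²) = √(3121.12169 + 9533.37432) = 112.492 km
P7: √((-163.094)² + (-10.205)²) = √(26599.65284 + 104.14202) = 163.413 km
P8: √((102.471)² + (105.765)²) = √(10500.30584 + 11186.23523) = 147.264 km
P9: √((75.027)² + (47.207)²) = √(5629.05073 + 2228.50085) = 88.643 km
P10: √((52.909)² + (-210.443)²) = √(2799.36228 + 44286.25625) = 216.992 km
P11: √((-103.670)² + (53.987)²) = √(10747.46890 + 2914.59617) = 116.885 km
P12: √((68.902)² + (-115.596)²) = √(4747.48560 + 13362.43522) = 134.573 km
P13: √((101.383)² + (19.274)²) = √(10278.51269 + 371.48708) = 103.199 km
P14: √((35.021)² + (117.152)²) = √(1226.47044 + 13724.59110) = 122.275 km
Sorted: P3 (83.716 km) < P9 (88.643 km) < P13 (103.199 km) < P2 (111.764 km) < …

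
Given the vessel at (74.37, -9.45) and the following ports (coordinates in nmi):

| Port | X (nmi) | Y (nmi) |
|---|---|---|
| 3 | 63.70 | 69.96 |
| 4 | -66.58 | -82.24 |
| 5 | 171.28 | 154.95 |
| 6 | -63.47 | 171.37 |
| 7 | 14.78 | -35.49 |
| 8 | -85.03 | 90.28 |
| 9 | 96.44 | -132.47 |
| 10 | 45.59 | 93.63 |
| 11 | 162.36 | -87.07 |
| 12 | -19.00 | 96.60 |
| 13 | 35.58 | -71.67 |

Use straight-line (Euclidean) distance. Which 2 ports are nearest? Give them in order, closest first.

Distances from (74.37, -9.45):
3: 80.12 nmi
4: 158.64 nmi
5: 190.84 nmi
6: 227.37 nmi
7: 65.03 nmi
8: 188.03 nmi
9: 124.98 nmi
10: 107.02 nmi
11: 117.33 nmi
12: 141.30 nmi
13: 73.32 nmi
Sorted: 7 (65.03 nmi) < 13 (73.32 nmi) < 3 (80.12 nmi) < 10 (107.02 nmi) < …

7, 13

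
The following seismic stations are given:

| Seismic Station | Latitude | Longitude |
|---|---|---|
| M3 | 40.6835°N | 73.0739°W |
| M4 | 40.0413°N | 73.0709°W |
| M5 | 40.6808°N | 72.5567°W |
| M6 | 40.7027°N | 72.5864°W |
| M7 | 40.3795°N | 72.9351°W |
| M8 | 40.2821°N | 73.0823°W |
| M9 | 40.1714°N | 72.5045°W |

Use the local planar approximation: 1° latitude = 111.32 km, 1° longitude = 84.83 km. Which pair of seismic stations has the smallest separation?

Pairwise distances:
M3–M4: √((-0.6422·111.32)² + (0.0030·84.83)²) = √(5110.777778 + 0.064765) = 71.4902 km
M3–M5: √((-0.0027·111.32)² + (0.5172·84.83)²) = √(0.090339 + 1924.934545) = 43.8751 km
M3–M6: √((0.0192·111.32)² + (0.4875·84.83)²) = √(4.568239 + 1710.205009) = 41.4098 km
M3–M7: √((-0.3040·111.32)² + (0.1388·84.83)²) = √(1145.232232 + 138.636590) = 35.8311 km
M3–M8: √((-0.4014·111.32)² + (-0.0084·84.83)²) = √(1996.646272 + 0.507759) = 44.6895 km
M3–M9: √((-0.5121·111.32)² + (0.5694·84.83)²) = √(3249.794857 + 2333.102718) = 74.7188 km
M4–M5: √((0.6395·111.32)² + (0.5142·84.83)²) = √(5067.893654 + 1902.668283) = 83.4899 km
M4–M6: √((0.6614·111.32)² + (0.4845·84.83)²) = √(5420.942197 + 1689.221097) = 84.3218 km
M4–M7: √((0.3382·111.32)² + (0.1358·84.83)²) = √(1417.403830 + 132.708419) = 39.3715 km
M4–M8: √((0.2408·111.32)² + (-0.0114·84.83)²) = √(718.553916 + 0.935209) = 26.8233 km
M4–M9: √((0.1301·111.32)² + (0.5664·84.83)²) = √(209.749526 + 2308.582628) = 50.1830 km
M5–M6: √((0.0219·111.32)² + (-0.0297·84.83)²) = √(5.943395 + 6.347633) = 3.5059 km
M5–M7: √((-0.3013·111.32)² + (-0.3784·84.83)²) = √(1124.979630 + 1030.388943) = 46.4259 km
M5–M8: √((-0.3987·111.32)² + (-0.5256·84.83)²) = √(1969.875899 + 1987.969180) = 62.9114 km
M5–M9: √((-0.5094·111.32)² + (0.0522·84.83)²) = √(3215.616708 + 19.608300) = 56.8790 km
M6–M7: √((-0.3232·111.32)² + (-0.3487·84.83)²) = √(1294.461385 + 874.989474) = 46.5774 km
M6–M8: √((-0.4206·111.32)² + (-0.4959·84.83)²) = √(2192.224020 + 1769.649063) = 62.9434 km
M6–M9: √((-0.5313·111.32)² + (0.0819·84.83)²) = √(3498.050115 + 48.268826) = 59.5510 km
M7–M8: √((-0.0974·111.32)² + (-0.1472·84.83)²) = √(117.561281 + 155.924570) = 16.5374 km
M7–M9: √((-0.2081·111.32)² + (0.4306·84.83)²) = √(536.649286 + 1334.280027) = 43.2542 km
M8–M9: √((-0.1107·111.32)² + (0.5778·84.83)²) = √(151.859385 + 2402.448070) = 50.5402 km
Closest pair: M5–M6 at 3.5059 km.

M5 and M6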